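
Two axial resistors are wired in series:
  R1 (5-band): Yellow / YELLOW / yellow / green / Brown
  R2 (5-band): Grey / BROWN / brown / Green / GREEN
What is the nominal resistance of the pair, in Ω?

125500000 Ω

R1: yellow, yellow, yellow → 444; green ×10^5 → 44400000 Ω.
R2: grey, brown, brown → 811; green ×10^5 → 81100000 Ω.
Series: 44400000 + 81100000 = 125500000 Ω.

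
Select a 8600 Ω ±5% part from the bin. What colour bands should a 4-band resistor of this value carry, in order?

8600 Ω = 86 × 10^2.
8 → grey
6 → blue
Multiplier 10^2 → red.
±5% tolerance → gold.

grey, blue, red, gold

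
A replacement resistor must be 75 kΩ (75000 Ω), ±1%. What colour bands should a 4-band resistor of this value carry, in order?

75000 Ω = 75 × 10^3.
7 → violet
5 → green
Multiplier 10^3 → orange.
±1% tolerance → brown.

violet, green, orange, brown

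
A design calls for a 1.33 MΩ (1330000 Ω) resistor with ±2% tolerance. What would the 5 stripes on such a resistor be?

1330000 Ω = 133 × 10^4.
1 → brown
3 → orange
3 → orange
Multiplier 10^4 → yellow.
±2% tolerance → red.

brown, orange, orange, yellow, red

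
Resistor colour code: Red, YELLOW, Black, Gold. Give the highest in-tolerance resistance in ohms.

Red → 2 (first significant figure)
Yellow → 4 (second significant figure)
Black → ×1 multiplier
Gold → ±5% tolerance
24 × 1 = 24 Ω
Highest = 24 × (1 + 5/100) = 25.2 Ω.

25.2 Ω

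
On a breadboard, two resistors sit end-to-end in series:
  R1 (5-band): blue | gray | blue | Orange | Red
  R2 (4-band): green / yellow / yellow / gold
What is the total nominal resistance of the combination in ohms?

R1: blue, grey, blue → 686; orange ×10^3 → 686000 Ω.
R2: green, yellow → 54; yellow ×10^4 → 540000 Ω.
Series: 686000 + 540000 = 1226000 Ω.

1226000 Ω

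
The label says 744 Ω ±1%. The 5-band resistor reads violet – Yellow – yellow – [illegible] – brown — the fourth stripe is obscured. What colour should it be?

black

744 Ω = 744 × 10^0.
The fourth band is the multiplier, 10^0, which is black.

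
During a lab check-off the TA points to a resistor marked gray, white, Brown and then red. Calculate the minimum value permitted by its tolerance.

Grey → 8 (first significant figure)
White → 9 (second significant figure)
Brown → ×10 multiplier
Red → ±2% tolerance
89 × 10 = 890 Ω
Minimum = 890 × (1 − 2/100) = 872.2 Ω.

872.2 Ω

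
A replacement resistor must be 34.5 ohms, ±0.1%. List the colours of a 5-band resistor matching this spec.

orange, yellow, green, gold, violet

34.5 Ω = 345 × 10^-1.
3 → orange
4 → yellow
5 → green
Multiplier 10^-1 → gold.
±0.1% tolerance → violet.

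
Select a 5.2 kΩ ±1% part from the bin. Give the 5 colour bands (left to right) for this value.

green, red, black, brown, brown

5200 Ω = 520 × 10^1.
5 → green
2 → red
0 → black
Multiplier 10^1 → brown.
±1% tolerance → brown.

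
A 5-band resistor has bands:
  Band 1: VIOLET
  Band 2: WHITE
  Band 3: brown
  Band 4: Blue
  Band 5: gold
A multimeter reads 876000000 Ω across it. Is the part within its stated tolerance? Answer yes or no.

Violet → 7 (first significant figure)
White → 9 (second significant figure)
Brown → 1 (third significant figure)
Blue → ×10^6 multiplier
Gold → ±5% tolerance
791 × 1000000 = 791000000 Ω
Allowed range: 751450000 Ω to 830550000 Ω.
876000000 Ω lies outside that range.

no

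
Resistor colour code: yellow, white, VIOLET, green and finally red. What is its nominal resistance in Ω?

Yellow → 4 (first significant figure)
White → 9 (second significant figure)
Violet → 7 (third significant figure)
Green → ×10^5 multiplier
497 × 100000 = 49700000 Ω

49700000 Ω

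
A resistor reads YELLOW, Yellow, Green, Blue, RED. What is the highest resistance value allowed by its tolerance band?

Yellow → 4 (first significant figure)
Yellow → 4 (second significant figure)
Green → 5 (third significant figure)
Blue → ×10^6 multiplier
Red → ±2% tolerance
445 × 1000000 = 445000000 Ω
Highest = 445000000 × (1 + 2/100) = 453900000 Ω.

453900000 Ω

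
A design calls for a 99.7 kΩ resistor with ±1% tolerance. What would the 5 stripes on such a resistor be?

white, white, violet, red, brown

99700 Ω = 997 × 10^2.
9 → white
9 → white
7 → violet
Multiplier 10^2 → red.
±1% tolerance → brown.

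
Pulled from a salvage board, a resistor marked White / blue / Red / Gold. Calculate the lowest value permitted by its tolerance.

White → 9 (first significant figure)
Blue → 6 (second significant figure)
Red → ×10^2 multiplier
Gold → ±5% tolerance
96 × 100 = 9600 Ω
Lowest = 9600 × (1 − 5/100) = 9120 Ω.

9120 Ω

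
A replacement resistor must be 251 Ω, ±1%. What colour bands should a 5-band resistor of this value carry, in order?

251 Ω = 251 × 10^0.
2 → red
5 → green
1 → brown
Multiplier 10^0 → black.
±1% tolerance → brown.

red, green, brown, black, brown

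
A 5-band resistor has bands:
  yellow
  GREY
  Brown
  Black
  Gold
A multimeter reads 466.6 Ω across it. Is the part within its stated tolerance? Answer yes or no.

yes

Yellow → 4 (first significant figure)
Grey → 8 (second significant figure)
Brown → 1 (third significant figure)
Black → ×1 multiplier
Gold → ±5% tolerance
481 × 1 = 481 Ω
Allowed range: 456.95 Ω to 505.05 Ω.
466.6 Ω lies inside that range.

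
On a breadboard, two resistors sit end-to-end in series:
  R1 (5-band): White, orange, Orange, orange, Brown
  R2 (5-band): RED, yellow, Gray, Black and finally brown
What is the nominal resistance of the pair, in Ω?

933248 Ω

R1: white, orange, orange → 933; orange ×10^3 → 933000 Ω.
R2: red, yellow, grey → 248; black ×1 → 248 Ω.
Series: 933000 + 248 = 933248 Ω.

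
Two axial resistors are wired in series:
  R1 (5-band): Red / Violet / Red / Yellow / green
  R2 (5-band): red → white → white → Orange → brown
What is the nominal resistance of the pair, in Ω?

R1: red, violet, red → 272; yellow ×10^4 → 2720000 Ω.
R2: red, white, white → 299; orange ×10^3 → 299000 Ω.
Series: 2720000 + 299000 = 3019000 Ω.

3019000 Ω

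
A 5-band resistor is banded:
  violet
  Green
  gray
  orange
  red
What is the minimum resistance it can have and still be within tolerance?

742840 Ω

Violet → 7 (first significant figure)
Green → 5 (second significant figure)
Grey → 8 (third significant figure)
Orange → ×10^3 multiplier
Red → ±2% tolerance
758 × 1000 = 758000 Ω
Minimum = 758000 × (1 − 2/100) = 742840 Ω.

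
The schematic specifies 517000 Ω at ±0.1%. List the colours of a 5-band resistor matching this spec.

517000 Ω = 517 × 10^3.
5 → green
1 → brown
7 → violet
Multiplier 10^3 → orange.
±0.1% tolerance → violet.

green, brown, violet, orange, violet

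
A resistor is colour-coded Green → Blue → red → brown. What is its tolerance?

The last band, brown, is the tolerance band.
Brown corresponds to ±1%.

±1%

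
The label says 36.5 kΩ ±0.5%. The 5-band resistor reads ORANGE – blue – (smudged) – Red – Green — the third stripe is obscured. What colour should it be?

green

36500 Ω = 365 × 10^2.
The third band gives digit 5 of the significand, and 5 is green.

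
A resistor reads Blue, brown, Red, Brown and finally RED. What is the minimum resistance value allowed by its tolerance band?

5997.6 Ω

Blue → 6 (first significant figure)
Brown → 1 (second significant figure)
Red → 2 (third significant figure)
Brown → ×10 multiplier
Red → ±2% tolerance
612 × 10 = 6120 Ω
Minimum = 6120 × (1 − 2/100) = 5997.6 Ω.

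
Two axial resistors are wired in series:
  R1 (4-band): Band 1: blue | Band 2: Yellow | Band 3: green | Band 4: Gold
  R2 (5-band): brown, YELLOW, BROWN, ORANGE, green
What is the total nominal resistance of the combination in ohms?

R1: blue, yellow → 64; green ×10^5 → 6400000 Ω.
R2: brown, yellow, brown → 141; orange ×10^3 → 141000 Ω.
Series: 6400000 + 141000 = 6541000 Ω.

6541000 Ω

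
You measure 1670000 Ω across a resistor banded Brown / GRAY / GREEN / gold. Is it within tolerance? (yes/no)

Brown → 1 (first significant figure)
Grey → 8 (second significant figure)
Green → ×10^5 multiplier
Gold → ±5% tolerance
18 × 100000 = 1800000 Ω
Allowed range: 1710000 Ω to 1890000 Ω.
1670000 Ω lies outside that range.

no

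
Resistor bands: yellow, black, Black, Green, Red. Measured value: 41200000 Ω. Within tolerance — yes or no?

Yellow → 4 (first significant figure)
Black → 0 (second significant figure)
Black → 0 (third significant figure)
Green → ×10^5 multiplier
Red → ±2% tolerance
400 × 100000 = 40000000 Ω
Allowed range: 39200000 Ω to 40800000 Ω.
41200000 Ω lies outside that range.

no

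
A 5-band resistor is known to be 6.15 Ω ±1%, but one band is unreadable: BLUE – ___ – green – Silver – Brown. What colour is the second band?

brown

6.15 Ω = 615 × 10^-2.
The second band gives digit 1 of the significand, and 1 is brown.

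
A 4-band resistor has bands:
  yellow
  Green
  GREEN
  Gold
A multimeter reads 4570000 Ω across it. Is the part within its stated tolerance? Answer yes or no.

yes

Yellow → 4 (first significant figure)
Green → 5 (second significant figure)
Green → ×10^5 multiplier
Gold → ±5% tolerance
45 × 100000 = 4500000 Ω
Allowed range: 4275000 Ω to 4725000 Ω.
4570000 Ω lies inside that range.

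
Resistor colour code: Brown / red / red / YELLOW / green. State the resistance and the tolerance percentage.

1220000 Ω ±0.5%

Brown → 1 (first significant figure)
Red → 2 (second significant figure)
Red → 2 (third significant figure)
Yellow → ×10^4 multiplier
Green → ±0.5% tolerance
122 × 10000 = 1220000 Ω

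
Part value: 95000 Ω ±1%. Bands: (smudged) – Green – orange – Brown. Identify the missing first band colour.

95000 Ω = 95 × 10^3.
The first band gives digit 9 of the significand, and 9 is white.

white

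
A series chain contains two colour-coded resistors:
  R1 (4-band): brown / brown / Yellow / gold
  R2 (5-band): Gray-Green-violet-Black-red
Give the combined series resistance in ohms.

R1: brown, brown → 11; yellow ×10^4 → 110000 Ω.
R2: grey, green, violet → 857; black ×1 → 857 Ω.
Series: 110000 + 857 = 110857 Ω.

110857 Ω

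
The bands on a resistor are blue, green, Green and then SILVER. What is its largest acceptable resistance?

7150000 Ω

Blue → 6 (first significant figure)
Green → 5 (second significant figure)
Green → ×10^5 multiplier
Silver → ±10% tolerance
65 × 100000 = 6500000 Ω
Largest = 6500000 × (1 + 10/100) = 7150000 Ω.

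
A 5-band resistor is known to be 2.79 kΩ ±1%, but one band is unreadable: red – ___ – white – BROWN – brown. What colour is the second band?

2790 Ω = 279 × 10^1.
The second band gives digit 7 of the significand, and 7 is violet.

violet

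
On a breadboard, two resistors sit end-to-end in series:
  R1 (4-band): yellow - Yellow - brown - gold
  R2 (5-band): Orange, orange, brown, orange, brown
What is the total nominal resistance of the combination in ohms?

R1: yellow, yellow → 44; brown ×10 → 440 Ω.
R2: orange, orange, brown → 331; orange ×10^3 → 331000 Ω.
Series: 440 + 331000 = 331440 Ω.

331440 Ω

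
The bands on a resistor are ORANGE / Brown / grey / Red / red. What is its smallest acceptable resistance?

31164 Ω

Orange → 3 (first significant figure)
Brown → 1 (second significant figure)
Grey → 8 (third significant figure)
Red → ×10^2 multiplier
Red → ±2% tolerance
318 × 100 = 31800 Ω
Smallest = 31800 × (1 − 2/100) = 31164 Ω.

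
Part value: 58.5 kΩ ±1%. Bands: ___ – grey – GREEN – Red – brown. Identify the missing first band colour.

58500 Ω = 585 × 10^2.
The first band gives digit 5 of the significand, and 5 is green.

green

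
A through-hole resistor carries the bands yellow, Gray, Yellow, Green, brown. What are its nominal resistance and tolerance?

48400000 Ω ±1%

Yellow → 4 (first significant figure)
Grey → 8 (second significant figure)
Yellow → 4 (third significant figure)
Green → ×10^5 multiplier
Brown → ±1% tolerance
484 × 100000 = 48400000 Ω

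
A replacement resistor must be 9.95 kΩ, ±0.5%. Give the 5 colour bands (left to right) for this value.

white, white, green, brown, green

9950 Ω = 995 × 10^1.
9 → white
9 → white
5 → green
Multiplier 10^1 → brown.
±0.5% tolerance → green.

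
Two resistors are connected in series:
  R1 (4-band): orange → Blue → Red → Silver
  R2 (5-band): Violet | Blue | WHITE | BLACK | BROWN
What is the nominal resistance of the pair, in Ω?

R1: orange, blue → 36; red ×10^2 → 3600 Ω.
R2: violet, blue, white → 769; black ×1 → 769 Ω.
Series: 3600 + 769 = 4369 Ω.

4369 Ω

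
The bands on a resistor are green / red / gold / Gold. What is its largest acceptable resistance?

5.46 Ω

Green → 5 (first significant figure)
Red → 2 (second significant figure)
Gold → ×0.1 multiplier
Gold → ±5% tolerance
52 × 0.1 = 5.2 Ω
Largest = 5.2 × (1 + 5/100) = 5.46 Ω.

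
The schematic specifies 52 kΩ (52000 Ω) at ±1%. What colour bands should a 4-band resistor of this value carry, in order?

green, red, orange, brown

52000 Ω = 52 × 10^3.
5 → green
2 → red
Multiplier 10^3 → orange.
±1% tolerance → brown.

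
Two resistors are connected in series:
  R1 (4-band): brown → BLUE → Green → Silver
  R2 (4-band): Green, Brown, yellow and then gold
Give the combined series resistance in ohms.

2110000 Ω

R1: brown, blue → 16; green ×10^5 → 1600000 Ω.
R2: green, brown → 51; yellow ×10^4 → 510000 Ω.
Series: 1600000 + 510000 = 2110000 Ω.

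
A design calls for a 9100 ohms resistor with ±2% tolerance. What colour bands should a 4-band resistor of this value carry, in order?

9100 Ω = 91 × 10^2.
9 → white
1 → brown
Multiplier 10^2 → red.
±2% tolerance → red.

white, brown, red, red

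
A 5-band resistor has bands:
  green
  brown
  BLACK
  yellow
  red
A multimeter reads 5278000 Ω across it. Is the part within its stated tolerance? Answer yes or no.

Green → 5 (first significant figure)
Brown → 1 (second significant figure)
Black → 0 (third significant figure)
Yellow → ×10^4 multiplier
Red → ±2% tolerance
510 × 10000 = 5100000 Ω
Allowed range: 4998000 Ω to 5202000 Ω.
5278000 Ω lies outside that range.

no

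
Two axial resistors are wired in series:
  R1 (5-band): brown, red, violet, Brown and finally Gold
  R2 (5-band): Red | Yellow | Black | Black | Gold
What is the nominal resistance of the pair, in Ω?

R1: brown, red, violet → 127; brown ×10 → 1270 Ω.
R2: red, yellow, black → 240; black ×1 → 240 Ω.
Series: 1270 + 240 = 1510 Ω.

1510 Ω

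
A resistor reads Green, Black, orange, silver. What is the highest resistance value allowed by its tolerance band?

55000 Ω

Green → 5 (first significant figure)
Black → 0 (second significant figure)
Orange → ×10^3 multiplier
Silver → ±10% tolerance
50 × 1000 = 50000 Ω
Highest = 50000 × (1 + 10/100) = 55000 Ω.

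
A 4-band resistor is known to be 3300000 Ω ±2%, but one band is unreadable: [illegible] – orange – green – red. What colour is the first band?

3300000 Ω = 33 × 10^5.
The first band gives digit 3 of the significand, and 3 is orange.

orange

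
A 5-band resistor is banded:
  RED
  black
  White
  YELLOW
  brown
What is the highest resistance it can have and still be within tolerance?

Red → 2 (first significant figure)
Black → 0 (second significant figure)
White → 9 (third significant figure)
Yellow → ×10^4 multiplier
Brown → ±1% tolerance
209 × 10000 = 2090000 Ω
Highest = 2090000 × (1 + 1/100) = 2110900 Ω.

2110900 Ω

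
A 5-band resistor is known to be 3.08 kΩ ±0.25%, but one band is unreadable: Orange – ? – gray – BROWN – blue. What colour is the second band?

black

3080 Ω = 308 × 10^1.
The second band gives digit 0 of the significand, and 0 is black.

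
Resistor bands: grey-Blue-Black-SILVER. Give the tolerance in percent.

±10%

The last band, silver, is the tolerance band.
Silver corresponds to ±10%.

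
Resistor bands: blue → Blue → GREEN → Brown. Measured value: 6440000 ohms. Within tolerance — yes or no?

no

Blue → 6 (first significant figure)
Blue → 6 (second significant figure)
Green → ×10^5 multiplier
Brown → ±1% tolerance
66 × 100000 = 6600000 Ω
Allowed range: 6534000 Ω to 6666000 Ω.
6440000 ohms lies outside that range.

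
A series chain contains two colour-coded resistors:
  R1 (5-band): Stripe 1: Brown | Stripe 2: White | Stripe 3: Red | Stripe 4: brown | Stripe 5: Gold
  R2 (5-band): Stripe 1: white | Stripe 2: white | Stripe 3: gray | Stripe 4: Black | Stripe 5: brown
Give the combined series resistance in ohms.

R1: brown, white, red → 192; brown ×10 → 1920 Ω.
R2: white, white, grey → 998; black ×1 → 998 Ω.
Series: 1920 + 998 = 2918 Ω.

2918 Ω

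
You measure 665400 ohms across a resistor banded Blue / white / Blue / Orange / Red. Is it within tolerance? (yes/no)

no

Blue → 6 (first significant figure)
White → 9 (second significant figure)
Blue → 6 (third significant figure)
Orange → ×10^3 multiplier
Red → ±2% tolerance
696 × 1000 = 696000 Ω
Allowed range: 682080 Ω to 709920 Ω.
665400 ohms lies outside that range.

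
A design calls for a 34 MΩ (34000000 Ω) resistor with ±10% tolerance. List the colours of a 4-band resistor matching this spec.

orange, yellow, blue, silver

34000000 Ω = 34 × 10^6.
3 → orange
4 → yellow
Multiplier 10^6 → blue.
±10% tolerance → silver.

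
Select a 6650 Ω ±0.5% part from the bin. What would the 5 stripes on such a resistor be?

blue, blue, green, brown, green

6650 Ω = 665 × 10^1.
6 → blue
6 → blue
5 → green
Multiplier 10^1 → brown.
±0.5% tolerance → green.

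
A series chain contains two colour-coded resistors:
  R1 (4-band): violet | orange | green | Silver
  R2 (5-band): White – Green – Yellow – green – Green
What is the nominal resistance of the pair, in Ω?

R1: violet, orange → 73; green ×10^5 → 7300000 Ω.
R2: white, green, yellow → 954; green ×10^5 → 95400000 Ω.
Series: 7300000 + 95400000 = 102700000 Ω.

102700000 Ω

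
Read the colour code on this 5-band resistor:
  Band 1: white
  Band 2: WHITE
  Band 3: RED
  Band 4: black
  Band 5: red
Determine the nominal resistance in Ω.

White → 9 (first significant figure)
White → 9 (second significant figure)
Red → 2 (third significant figure)
Black → ×1 multiplier
992 × 1 = 992 Ω

992 Ω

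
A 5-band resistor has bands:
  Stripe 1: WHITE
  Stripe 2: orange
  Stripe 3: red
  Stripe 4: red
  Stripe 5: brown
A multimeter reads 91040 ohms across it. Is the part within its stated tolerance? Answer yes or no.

White → 9 (first significant figure)
Orange → 3 (second significant figure)
Red → 2 (third significant figure)
Red → ×10^2 multiplier
Brown → ±1% tolerance
932 × 100 = 93200 Ω
Allowed range: 92268 Ω to 94132 Ω.
91040 ohms lies outside that range.

no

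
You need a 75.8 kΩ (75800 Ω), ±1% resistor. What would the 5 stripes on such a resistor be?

75800 Ω = 758 × 10^2.
7 → violet
5 → green
8 → grey
Multiplier 10^2 → red.
±1% tolerance → brown.

violet, green, grey, red, brown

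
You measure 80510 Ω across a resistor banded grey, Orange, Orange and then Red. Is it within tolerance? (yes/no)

Grey → 8 (first significant figure)
Orange → 3 (second significant figure)
Orange → ×10^3 multiplier
Red → ±2% tolerance
83 × 1000 = 83000 Ω
Allowed range: 81340 Ω to 84660 Ω.
80510 Ω lies outside that range.

no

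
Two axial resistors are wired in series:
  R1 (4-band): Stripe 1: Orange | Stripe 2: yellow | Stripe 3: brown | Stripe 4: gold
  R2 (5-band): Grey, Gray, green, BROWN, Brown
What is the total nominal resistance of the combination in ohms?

R1: orange, yellow → 34; brown ×10 → 340 Ω.
R2: grey, grey, green → 885; brown ×10 → 8850 Ω.
Series: 340 + 8850 = 9190 Ω.

9190 Ω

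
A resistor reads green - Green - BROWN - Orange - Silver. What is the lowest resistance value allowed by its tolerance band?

495900 Ω

Green → 5 (first significant figure)
Green → 5 (second significant figure)
Brown → 1 (third significant figure)
Orange → ×10^3 multiplier
Silver → ±10% tolerance
551 × 1000 = 551000 Ω
Lowest = 551000 × (1 − 10/100) = 495900 Ω.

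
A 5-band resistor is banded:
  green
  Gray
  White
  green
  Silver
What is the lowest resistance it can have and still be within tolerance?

53010000 Ω

Green → 5 (first significant figure)
Grey → 8 (second significant figure)
White → 9 (third significant figure)
Green → ×10^5 multiplier
Silver → ±10% tolerance
589 × 100000 = 58900000 Ω
Lowest = 58900000 × (1 − 10/100) = 53010000 Ω.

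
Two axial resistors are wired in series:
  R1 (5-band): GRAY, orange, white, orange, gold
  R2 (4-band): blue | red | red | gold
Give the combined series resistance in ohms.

R1: grey, orange, white → 839; orange ×10^3 → 839000 Ω.
R2: blue, red → 62; red ×10^2 → 6200 Ω.
Series: 839000 + 6200 = 845200 Ω.

845200 Ω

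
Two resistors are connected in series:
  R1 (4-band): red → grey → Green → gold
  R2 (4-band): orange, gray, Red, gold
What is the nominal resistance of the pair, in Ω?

R1: red, grey → 28; green ×10^5 → 2800000 Ω.
R2: orange, grey → 38; red ×10^2 → 3800 Ω.
Series: 2800000 + 3800 = 2803800 Ω.

2803800 Ω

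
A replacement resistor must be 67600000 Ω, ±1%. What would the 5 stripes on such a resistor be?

67600000 Ω = 676 × 10^5.
6 → blue
7 → violet
6 → blue
Multiplier 10^5 → green.
±1% tolerance → brown.

blue, violet, blue, green, brown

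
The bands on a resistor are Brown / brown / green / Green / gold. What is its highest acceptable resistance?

Brown → 1 (first significant figure)
Brown → 1 (second significant figure)
Green → 5 (third significant figure)
Green → ×10^5 multiplier
Gold → ±5% tolerance
115 × 100000 = 11500000 Ω
Highest = 11500000 × (1 + 5/100) = 12075000 Ω.

12075000 Ω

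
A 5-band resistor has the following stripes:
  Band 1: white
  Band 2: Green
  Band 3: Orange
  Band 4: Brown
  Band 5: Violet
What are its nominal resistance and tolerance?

White → 9 (first significant figure)
Green → 5 (second significant figure)
Orange → 3 (third significant figure)
Brown → ×10 multiplier
Violet → ±0.1% tolerance
953 × 10 = 9530 Ω

9530 Ω ±0.1%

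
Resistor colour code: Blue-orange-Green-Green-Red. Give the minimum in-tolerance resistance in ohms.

62230000 Ω

Blue → 6 (first significant figure)
Orange → 3 (second significant figure)
Green → 5 (third significant figure)
Green → ×10^5 multiplier
Red → ±2% tolerance
635 × 100000 = 63500000 Ω
Minimum = 63500000 × (1 − 2/100) = 62230000 Ω.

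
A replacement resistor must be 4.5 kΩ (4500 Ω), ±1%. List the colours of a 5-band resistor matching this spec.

yellow, green, black, brown, brown

4500 Ω = 450 × 10^1.
4 → yellow
5 → green
0 → black
Multiplier 10^1 → brown.
±1% tolerance → brown.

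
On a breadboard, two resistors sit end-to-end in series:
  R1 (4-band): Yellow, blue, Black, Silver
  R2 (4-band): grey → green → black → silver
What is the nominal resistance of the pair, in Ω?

R1: yellow, blue → 46; black ×1 → 46 Ω.
R2: grey, green → 85; black ×1 → 85 Ω.
Series: 46 + 85 = 131 Ω.

131 Ω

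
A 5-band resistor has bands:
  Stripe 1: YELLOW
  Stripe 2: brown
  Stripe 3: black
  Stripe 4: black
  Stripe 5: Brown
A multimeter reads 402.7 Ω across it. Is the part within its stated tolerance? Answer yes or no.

no

Yellow → 4 (first significant figure)
Brown → 1 (second significant figure)
Black → 0 (third significant figure)
Black → ×1 multiplier
Brown → ±1% tolerance
410 × 1 = 410 Ω
Allowed range: 405.9 Ω to 414.1 Ω.
402.7 Ω lies outside that range.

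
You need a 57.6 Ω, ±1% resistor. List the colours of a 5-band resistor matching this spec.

green, violet, blue, gold, brown

57.6 Ω = 576 × 10^-1.
5 → green
7 → violet
6 → blue
Multiplier 10^-1 → gold.
±1% tolerance → brown.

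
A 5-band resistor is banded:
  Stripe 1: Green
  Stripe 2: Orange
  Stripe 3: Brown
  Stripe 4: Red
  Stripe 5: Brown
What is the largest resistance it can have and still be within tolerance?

Green → 5 (first significant figure)
Orange → 3 (second significant figure)
Brown → 1 (third significant figure)
Red → ×10^2 multiplier
Brown → ±1% tolerance
531 × 100 = 53100 Ω
Largest = 53100 × (1 + 1/100) = 53631 Ω.

53631 Ω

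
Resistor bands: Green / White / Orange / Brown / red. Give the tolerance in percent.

±2%

The last band, red, is the tolerance band.
Red corresponds to ±2%.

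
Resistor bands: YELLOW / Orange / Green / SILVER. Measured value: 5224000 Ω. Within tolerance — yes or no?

no

Yellow → 4 (first significant figure)
Orange → 3 (second significant figure)
Green → ×10^5 multiplier
Silver → ±10% tolerance
43 × 100000 = 4300000 Ω
Allowed range: 3870000 Ω to 4730000 Ω.
5224000 Ω lies outside that range.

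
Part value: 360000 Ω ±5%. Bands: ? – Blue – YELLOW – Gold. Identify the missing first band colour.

orange

360000 Ω = 36 × 10^4.
The first band gives digit 3 of the significand, and 3 is orange.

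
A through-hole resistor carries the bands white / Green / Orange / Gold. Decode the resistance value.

White → 9 (first significant figure)
Green → 5 (second significant figure)
Orange → ×10^3 multiplier
95 × 1000 = 95000 Ω

95000 Ω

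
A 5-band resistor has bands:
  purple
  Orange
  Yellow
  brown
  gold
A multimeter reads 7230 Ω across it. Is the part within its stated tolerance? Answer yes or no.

Violet → 7 (first significant figure)
Orange → 3 (second significant figure)
Yellow → 4 (third significant figure)
Brown → ×10 multiplier
Gold → ±5% tolerance
734 × 10 = 7340 Ω
Allowed range: 6973 Ω to 7707 Ω.
7230 Ω lies inside that range.

yes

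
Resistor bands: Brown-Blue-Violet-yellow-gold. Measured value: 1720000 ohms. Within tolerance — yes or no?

Brown → 1 (first significant figure)
Blue → 6 (second significant figure)
Violet → 7 (third significant figure)
Yellow → ×10^4 multiplier
Gold → ±5% tolerance
167 × 10000 = 1670000 Ω
Allowed range: 1586500 Ω to 1753500 Ω.
1720000 ohms lies inside that range.

yes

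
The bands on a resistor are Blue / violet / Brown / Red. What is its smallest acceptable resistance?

Blue → 6 (first significant figure)
Violet → 7 (second significant figure)
Brown → ×10 multiplier
Red → ±2% tolerance
67 × 10 = 670 Ω
Smallest = 670 × (1 − 2/100) = 656.6 Ω.

656.6 Ω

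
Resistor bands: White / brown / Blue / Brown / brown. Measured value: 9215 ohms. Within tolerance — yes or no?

White → 9 (first significant figure)
Brown → 1 (second significant figure)
Blue → 6 (third significant figure)
Brown → ×10 multiplier
Brown → ±1% tolerance
916 × 10 = 9160 Ω
Allowed range: 9068.4 Ω to 9251.6 Ω.
9215 ohms lies inside that range.

yes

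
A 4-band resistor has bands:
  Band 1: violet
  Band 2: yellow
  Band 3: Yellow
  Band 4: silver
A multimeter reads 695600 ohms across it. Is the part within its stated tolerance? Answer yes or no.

yes

Violet → 7 (first significant figure)
Yellow → 4 (second significant figure)
Yellow → ×10^4 multiplier
Silver → ±10% tolerance
74 × 10000 = 740000 Ω
Allowed range: 666000 Ω to 814000 Ω.
695600 ohms lies inside that range.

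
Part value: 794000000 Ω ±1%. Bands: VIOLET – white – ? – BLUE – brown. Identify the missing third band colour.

794000000 Ω = 794 × 10^6.
The third band gives digit 4 of the significand, and 4 is yellow.

yellow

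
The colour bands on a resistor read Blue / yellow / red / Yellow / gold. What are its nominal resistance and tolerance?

Blue → 6 (first significant figure)
Yellow → 4 (second significant figure)
Red → 2 (third significant figure)
Yellow → ×10^4 multiplier
Gold → ±5% tolerance
642 × 10000 = 6420000 Ω

6420000 Ω ±5%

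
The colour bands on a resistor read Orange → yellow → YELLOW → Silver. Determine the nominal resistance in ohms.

340000 Ω

Orange → 3 (first significant figure)
Yellow → 4 (second significant figure)
Yellow → ×10^4 multiplier
34 × 10000 = 340000 Ω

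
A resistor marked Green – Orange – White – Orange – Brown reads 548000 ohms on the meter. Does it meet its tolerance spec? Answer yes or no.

no

Green → 5 (first significant figure)
Orange → 3 (second significant figure)
White → 9 (third significant figure)
Orange → ×10^3 multiplier
Brown → ±1% tolerance
539 × 1000 = 539000 Ω
Allowed range: 533610 Ω to 544390 Ω.
548000 ohms lies outside that range.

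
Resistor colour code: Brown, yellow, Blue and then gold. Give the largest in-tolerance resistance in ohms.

Brown → 1 (first significant figure)
Yellow → 4 (second significant figure)
Blue → ×10^6 multiplier
Gold → ±5% tolerance
14 × 1000000 = 14000000 Ω
Largest = 14000000 × (1 + 5/100) = 14700000 Ω.

14700000 Ω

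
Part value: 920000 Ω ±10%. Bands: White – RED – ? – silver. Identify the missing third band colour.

920000 Ω = 92 × 10^4.
The third band is the multiplier, 10^4, which is yellow.

yellow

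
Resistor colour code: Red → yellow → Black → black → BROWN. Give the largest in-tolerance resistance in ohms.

242.4 Ω

Red → 2 (first significant figure)
Yellow → 4 (second significant figure)
Black → 0 (third significant figure)
Black → ×1 multiplier
Brown → ±1% tolerance
240 × 1 = 240 Ω
Largest = 240 × (1 + 1/100) = 242.4 Ω.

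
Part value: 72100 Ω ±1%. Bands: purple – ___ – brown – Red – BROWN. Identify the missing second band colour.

red

72100 Ω = 721 × 10^2.
The second band gives digit 2 of the significand, and 2 is red.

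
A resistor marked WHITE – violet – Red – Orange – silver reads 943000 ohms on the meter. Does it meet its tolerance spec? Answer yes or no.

yes

White → 9 (first significant figure)
Violet → 7 (second significant figure)
Red → 2 (third significant figure)
Orange → ×10^3 multiplier
Silver → ±10% tolerance
972 × 1000 = 972000 Ω
Allowed range: 874800 Ω to 1069200 Ω.
943000 ohms lies inside that range.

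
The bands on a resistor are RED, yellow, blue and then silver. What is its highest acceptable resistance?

26400000 Ω

Red → 2 (first significant figure)
Yellow → 4 (second significant figure)
Blue → ×10^6 multiplier
Silver → ±10% tolerance
24 × 1000000 = 24000000 Ω
Highest = 24000000 × (1 + 10/100) = 26400000 Ω.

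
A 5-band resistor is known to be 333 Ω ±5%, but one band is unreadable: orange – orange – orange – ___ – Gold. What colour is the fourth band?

black

333 Ω = 333 × 10^0.
The fourth band is the multiplier, 10^0, which is black.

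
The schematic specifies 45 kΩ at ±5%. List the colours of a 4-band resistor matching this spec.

yellow, green, orange, gold

45000 Ω = 45 × 10^3.
4 → yellow
5 → green
Multiplier 10^3 → orange.
±5% tolerance → gold.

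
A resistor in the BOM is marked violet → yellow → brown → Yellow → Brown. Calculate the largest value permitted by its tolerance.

Violet → 7 (first significant figure)
Yellow → 4 (second significant figure)
Brown → 1 (third significant figure)
Yellow → ×10^4 multiplier
Brown → ±1% tolerance
741 × 10000 = 7410000 Ω
Largest = 7410000 × (1 + 1/100) = 7484100 Ω.

7484100 Ω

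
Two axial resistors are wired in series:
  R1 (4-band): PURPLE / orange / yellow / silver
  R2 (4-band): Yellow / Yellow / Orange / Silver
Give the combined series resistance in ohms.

R1: violet, orange → 73; yellow ×10^4 → 730000 Ω.
R2: yellow, yellow → 44; orange ×10^3 → 44000 Ω.
Series: 730000 + 44000 = 774000 Ω.

774000 Ω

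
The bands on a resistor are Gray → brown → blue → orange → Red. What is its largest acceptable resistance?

Grey → 8 (first significant figure)
Brown → 1 (second significant figure)
Blue → 6 (third significant figure)
Orange → ×10^3 multiplier
Red → ±2% tolerance
816 × 1000 = 816000 Ω
Largest = 816000 × (1 + 2/100) = 832320 Ω.

832320 Ω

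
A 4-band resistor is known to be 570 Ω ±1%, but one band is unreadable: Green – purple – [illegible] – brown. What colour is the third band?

570 Ω = 57 × 10^1.
The third band is the multiplier, 10^1, which is brown.

brown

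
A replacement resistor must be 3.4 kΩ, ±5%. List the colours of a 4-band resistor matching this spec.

orange, yellow, red, gold

3400 Ω = 34 × 10^2.
3 → orange
4 → yellow
Multiplier 10^2 → red.
±5% tolerance → gold.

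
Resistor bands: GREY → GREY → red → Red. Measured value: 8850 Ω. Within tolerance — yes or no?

yes

Grey → 8 (first significant figure)
Grey → 8 (second significant figure)
Red → ×10^2 multiplier
Red → ±2% tolerance
88 × 100 = 8800 Ω
Allowed range: 8624 Ω to 8976 Ω.
8850 Ω lies inside that range.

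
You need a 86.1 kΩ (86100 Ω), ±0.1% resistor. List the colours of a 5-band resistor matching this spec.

86100 Ω = 861 × 10^2.
8 → grey
6 → blue
1 → brown
Multiplier 10^2 → red.
±0.1% tolerance → violet.

grey, blue, brown, red, violet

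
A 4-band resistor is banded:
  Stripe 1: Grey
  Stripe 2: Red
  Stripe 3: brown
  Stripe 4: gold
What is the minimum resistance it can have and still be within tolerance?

779 Ω

Grey → 8 (first significant figure)
Red → 2 (second significant figure)
Brown → ×10 multiplier
Gold → ±5% tolerance
82 × 10 = 820 Ω
Minimum = 820 × (1 − 5/100) = 779 Ω.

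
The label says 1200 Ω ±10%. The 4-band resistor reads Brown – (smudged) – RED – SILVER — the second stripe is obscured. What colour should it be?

1200 Ω = 12 × 10^2.
The second band gives digit 2 of the significand, and 2 is red.

red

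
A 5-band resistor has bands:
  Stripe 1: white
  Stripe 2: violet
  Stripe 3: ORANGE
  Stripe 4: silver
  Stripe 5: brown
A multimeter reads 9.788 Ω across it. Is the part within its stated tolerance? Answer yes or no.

White → 9 (first significant figure)
Violet → 7 (second significant figure)
Orange → 3 (third significant figure)
Silver → ×0.01 multiplier
Brown → ±1% tolerance
973 × 0.01 = 9.73 Ω
Allowed range: 9.6327 Ω to 9.8273 Ω.
9.788 Ω lies inside that range.

yes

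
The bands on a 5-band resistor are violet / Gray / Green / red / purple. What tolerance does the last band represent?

The last band, violet, is the tolerance band.
Violet corresponds to ±0.1%.

±0.1%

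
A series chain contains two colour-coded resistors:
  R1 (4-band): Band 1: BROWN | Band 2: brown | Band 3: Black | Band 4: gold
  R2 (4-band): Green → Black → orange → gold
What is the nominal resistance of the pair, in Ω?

50011 Ω

R1: brown, brown → 11; black ×1 → 11 Ω.
R2: green, black → 50; orange ×10^3 → 50000 Ω.
Series: 11 + 50000 = 50011 Ω.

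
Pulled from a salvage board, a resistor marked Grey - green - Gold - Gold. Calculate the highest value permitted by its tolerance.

8.925 Ω

Grey → 8 (first significant figure)
Green → 5 (second significant figure)
Gold → ×0.1 multiplier
Gold → ±5% tolerance
85 × 0.1 = 8.5 Ω
Highest = 8.5 × (1 + 5/100) = 8.925 Ω.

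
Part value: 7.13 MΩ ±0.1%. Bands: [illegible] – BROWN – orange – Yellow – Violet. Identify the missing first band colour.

violet

7130000 Ω = 713 × 10^4.
The first band gives digit 7 of the significand, and 7 is violet.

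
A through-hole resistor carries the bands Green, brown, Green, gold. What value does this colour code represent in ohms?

5100000 Ω

Green → 5 (first significant figure)
Brown → 1 (second significant figure)
Green → ×10^5 multiplier
51 × 100000 = 5100000 Ω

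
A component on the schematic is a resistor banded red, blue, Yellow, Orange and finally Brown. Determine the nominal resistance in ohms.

Red → 2 (first significant figure)
Blue → 6 (second significant figure)
Yellow → 4 (third significant figure)
Orange → ×10^3 multiplier
264 × 1000 = 264000 Ω

264000 Ω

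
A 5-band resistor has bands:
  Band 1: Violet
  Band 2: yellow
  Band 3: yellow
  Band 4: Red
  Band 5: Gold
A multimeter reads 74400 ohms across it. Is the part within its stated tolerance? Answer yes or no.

yes

Violet → 7 (first significant figure)
Yellow → 4 (second significant figure)
Yellow → 4 (third significant figure)
Red → ×10^2 multiplier
Gold → ±5% tolerance
744 × 100 = 74400 Ω
Allowed range: 70680 Ω to 78120 Ω.
74400 ohms lies inside that range.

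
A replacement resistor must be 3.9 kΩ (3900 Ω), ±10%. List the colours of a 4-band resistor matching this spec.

orange, white, red, silver

3900 Ω = 39 × 10^2.
3 → orange
9 → white
Multiplier 10^2 → red.
±10% tolerance → silver.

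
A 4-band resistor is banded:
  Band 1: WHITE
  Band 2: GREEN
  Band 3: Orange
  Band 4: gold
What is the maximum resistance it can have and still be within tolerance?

White → 9 (first significant figure)
Green → 5 (second significant figure)
Orange → ×10^3 multiplier
Gold → ±5% tolerance
95 × 1000 = 95000 Ω
Maximum = 95000 × (1 + 5/100) = 99750 Ω.

99750 Ω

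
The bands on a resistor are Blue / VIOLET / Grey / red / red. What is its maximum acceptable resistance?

69156 Ω

Blue → 6 (first significant figure)
Violet → 7 (second significant figure)
Grey → 8 (third significant figure)
Red → ×10^2 multiplier
Red → ±2% tolerance
678 × 100 = 67800 Ω
Maximum = 67800 × (1 + 2/100) = 69156 Ω.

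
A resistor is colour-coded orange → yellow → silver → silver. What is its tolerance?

The last band, silver, is the tolerance band.
Silver corresponds to ±10%.

±10%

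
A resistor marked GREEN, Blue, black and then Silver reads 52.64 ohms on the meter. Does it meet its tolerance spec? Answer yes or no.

Green → 5 (first significant figure)
Blue → 6 (second significant figure)
Black → ×1 multiplier
Silver → ±10% tolerance
56 × 1 = 56 Ω
Allowed range: 50.4 Ω to 61.6 Ω.
52.64 ohms lies inside that range.

yes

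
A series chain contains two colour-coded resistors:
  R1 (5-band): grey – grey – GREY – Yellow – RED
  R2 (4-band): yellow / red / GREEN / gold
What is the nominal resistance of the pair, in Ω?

R1: grey, grey, grey → 888; yellow ×10^4 → 8880000 Ω.
R2: yellow, red → 42; green ×10^5 → 4200000 Ω.
Series: 8880000 + 4200000 = 13080000 Ω.

13080000 Ω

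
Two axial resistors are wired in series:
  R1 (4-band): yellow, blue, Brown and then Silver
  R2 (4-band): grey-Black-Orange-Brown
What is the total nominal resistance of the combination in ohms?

80460 Ω

R1: yellow, blue → 46; brown ×10 → 460 Ω.
R2: grey, black → 80; orange ×10^3 → 80000 Ω.
Series: 460 + 80000 = 80460 Ω.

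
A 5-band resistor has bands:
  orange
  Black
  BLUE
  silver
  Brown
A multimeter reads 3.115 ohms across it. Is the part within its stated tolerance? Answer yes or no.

Orange → 3 (first significant figure)
Black → 0 (second significant figure)
Blue → 6 (third significant figure)
Silver → ×0.01 multiplier
Brown → ±1% tolerance
306 × 0.01 = 3.06 Ω
Allowed range: 3.0294 Ω to 3.0906 Ω.
3.115 ohms lies outside that range.

no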